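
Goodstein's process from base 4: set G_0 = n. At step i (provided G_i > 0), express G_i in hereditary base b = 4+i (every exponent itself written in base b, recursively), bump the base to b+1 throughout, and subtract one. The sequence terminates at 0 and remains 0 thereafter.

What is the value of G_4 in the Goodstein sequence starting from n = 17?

step 0: 17 = 4^2 + 1; sub 5 for 4: 5^2 + 1; = 26; G_1 = 26−1 = 25
step 1: 25 = 5^2; sub 6 for 5: 6^2; = 36; G_2 = 36−1 = 35
step 2: 35 = 5·6 + 5; sub 7 for 6: 5·7 + 5; = 40; G_3 = 40−1 = 39
step 3: 39 = 5·7 + 4; sub 8 for 7: 5·8 + 4; = 44; G_4 = 44−1 = 43
step 4: 43 = 5·8 + 3; sub 9 for 8: 5·9 + 3; = 48; G_5 = 48−1 = 47

43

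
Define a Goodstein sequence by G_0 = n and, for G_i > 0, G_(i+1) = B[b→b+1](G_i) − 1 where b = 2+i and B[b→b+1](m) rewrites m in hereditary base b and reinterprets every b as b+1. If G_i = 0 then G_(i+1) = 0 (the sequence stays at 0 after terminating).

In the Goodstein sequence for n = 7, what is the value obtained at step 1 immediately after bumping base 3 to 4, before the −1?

G_0 = 7. HB_2(7) = 2^2 + 2 + 1. Bump = 31. G_1 = 30.
G_1 = 30. HB_3(30) = 3^3 + 3. Bump = 260. G_2 = 259.

260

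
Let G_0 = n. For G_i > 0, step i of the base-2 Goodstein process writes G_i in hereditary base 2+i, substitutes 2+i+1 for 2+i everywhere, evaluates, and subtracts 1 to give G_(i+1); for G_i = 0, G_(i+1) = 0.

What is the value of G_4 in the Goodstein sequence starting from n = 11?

279937

i=0: 11 = 2^(2 + 1) + 2 + 1 (b=2); 2→3: 3^(3 + 1) + 3 + 1 = 85; 85−1 = 84
i=1: 84 = 3^(3 + 1) + 3 (b=3); 3→4: 4^(4 + 1) + 4 = 1028; 1028−1 = 1027
i=2: 1027 = 4^(4 + 1) + 3 (b=4); 4→5: 5^(5 + 1) + 3 = 15628; 15628−1 = 15627
i=3: 15627 = 5^(5 + 1) + 2 (b=5); 5→6: 6^(6 + 1) + 2 = 279938; 279938−1 = 279937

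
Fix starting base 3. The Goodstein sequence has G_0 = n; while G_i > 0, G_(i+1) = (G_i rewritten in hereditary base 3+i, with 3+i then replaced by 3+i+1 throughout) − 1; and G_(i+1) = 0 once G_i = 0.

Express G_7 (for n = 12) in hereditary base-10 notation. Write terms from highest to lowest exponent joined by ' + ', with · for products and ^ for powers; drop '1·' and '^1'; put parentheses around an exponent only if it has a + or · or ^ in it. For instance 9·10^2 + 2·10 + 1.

7·10 + 5

G_0=12  [base 3] 3^2 + 3  →[3↦4]→  4^2 + 4 = 20  −1 ⇒ G_1=19
G_1=19  [base 4] 4^2 + 3  →[4↦5]→  5^2 + 3 = 28  −1 ⇒ G_2=27
G_2=27  [base 5] 5^2 + 2  →[5↦6]→  6^2 + 2 = 38  −1 ⇒ G_3=37
G_3=37  [base 6] 6^2 + 1  →[6↦7]→  7^2 + 1 = 50  −1 ⇒ G_4=49
G_4=49  [base 7] 7^2  →[7↦8]→  8^2 = 64  −1 ⇒ G_5=63
G_5=63  [base 8] 7·8 + 7  →[8↦9]→  7·9 + 7 = 70  −1 ⇒ G_6=69
G_6=69  [base 9] 7·9 + 6  →[9↦10]→  7·10 + 6 = 76  −1 ⇒ G_7=75
G_7=75  [base 10] 7·10 + 5  →[10↦11]→  7·11 + 5 = 82  −1 ⇒ G_8=81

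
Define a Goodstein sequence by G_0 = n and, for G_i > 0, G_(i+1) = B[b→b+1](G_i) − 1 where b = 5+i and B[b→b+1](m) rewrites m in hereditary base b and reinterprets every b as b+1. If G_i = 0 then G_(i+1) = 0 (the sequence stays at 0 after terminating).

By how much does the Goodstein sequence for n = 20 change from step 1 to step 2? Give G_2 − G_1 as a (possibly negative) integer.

2

G_0=20  [base 5] 4·5  →[5↦6]→  4·6 = 24  −1 ⇒ G_1=23
G_1=23  [base 6] 3·6 + 5  →[6↦7]→  3·7 + 5 = 26  −1 ⇒ G_2=25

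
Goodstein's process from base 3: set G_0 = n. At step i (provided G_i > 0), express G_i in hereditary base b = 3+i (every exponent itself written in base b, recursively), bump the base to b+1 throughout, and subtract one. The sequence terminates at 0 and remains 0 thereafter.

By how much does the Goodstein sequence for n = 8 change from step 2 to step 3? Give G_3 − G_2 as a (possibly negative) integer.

1

step 0: 8 = 2·3 + 2; sub 4 for 3: 2·4 + 2; = 10; G_1 = 10−1 = 9
step 1: 9 = 2·4 + 1; sub 5 for 4: 2·5 + 1; = 11; G_2 = 11−1 = 10
step 2: 10 = 2·5; sub 6 for 5: 2·6; = 12; G_3 = 12−1 = 11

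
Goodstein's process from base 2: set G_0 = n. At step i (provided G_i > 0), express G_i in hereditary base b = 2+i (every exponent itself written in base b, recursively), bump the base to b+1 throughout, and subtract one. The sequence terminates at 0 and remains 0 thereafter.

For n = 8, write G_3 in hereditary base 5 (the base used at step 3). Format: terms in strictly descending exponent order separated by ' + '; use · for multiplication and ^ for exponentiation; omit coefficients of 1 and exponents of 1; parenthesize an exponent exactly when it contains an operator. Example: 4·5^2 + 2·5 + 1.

2·5^5 + 2·5^2 + 2·5

[0] 8 ≡ 2^(2 + 1) (base 2). Lift 3: 81. −1: 80.
[1] 80 ≡ 2·3^3 + 2·3^2 + 2·3 + 2 (base 3). Lift 4: 554. −1: 553.
[2] 553 ≡ 2·4^4 + 2·4^2 + 2·4 + 1 (base 4). Lift 5: 6311. −1: 6310.
[3] 6310 ≡ 2·5^5 + 2·5^2 + 2·5 (base 5). Lift 6: 93396. −1: 93395.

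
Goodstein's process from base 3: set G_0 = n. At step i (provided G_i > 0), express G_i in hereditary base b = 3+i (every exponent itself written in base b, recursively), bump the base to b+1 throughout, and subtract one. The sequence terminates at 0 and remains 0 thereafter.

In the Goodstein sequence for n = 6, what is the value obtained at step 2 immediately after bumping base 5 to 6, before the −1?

8

i=0: 6 = 2·3 (b=3); 3→4: 2·4 = 8; 8−1 = 7
i=1: 7 = 4 + 3 (b=4); 4→5: 5 + 3 = 8; 8−1 = 7
i=2: 7 = 5 + 2 (b=5); 5→6: 6 + 2 = 8; 8−1 = 7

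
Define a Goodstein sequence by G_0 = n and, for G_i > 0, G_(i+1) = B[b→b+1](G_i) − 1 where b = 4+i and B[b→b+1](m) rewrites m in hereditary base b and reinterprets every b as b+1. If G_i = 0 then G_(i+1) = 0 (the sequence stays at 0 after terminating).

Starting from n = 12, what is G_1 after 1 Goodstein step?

14

base 4: 12 = 3·4; at 5: 3·5 = 15; next = 14
base 5: 14 = 2·5 + 4; at 6: 2·6 + 4 = 16; next = 15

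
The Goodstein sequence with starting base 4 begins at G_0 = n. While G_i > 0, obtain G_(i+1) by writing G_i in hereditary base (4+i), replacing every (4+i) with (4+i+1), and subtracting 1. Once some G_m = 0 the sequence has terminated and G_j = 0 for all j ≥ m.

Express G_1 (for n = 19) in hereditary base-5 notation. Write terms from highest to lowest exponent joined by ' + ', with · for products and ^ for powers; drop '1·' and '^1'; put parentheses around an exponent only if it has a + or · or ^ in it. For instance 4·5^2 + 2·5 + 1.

5^2 + 2

G_0 = 19. HB_4(19) = 4^2 + 3. Bump = 28. G_1 = 27.
G_1 = 27. HB_5(27) = 5^2 + 2. Bump = 38. G_2 = 37.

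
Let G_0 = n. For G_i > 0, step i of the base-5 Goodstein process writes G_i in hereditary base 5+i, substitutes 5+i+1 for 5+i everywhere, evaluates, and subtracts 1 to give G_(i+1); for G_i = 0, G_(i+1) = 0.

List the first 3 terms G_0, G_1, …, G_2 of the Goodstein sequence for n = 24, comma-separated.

24, 27, 30

i=0: 24 = 4·5 + 4 (b=5); 5→6: 4·6 + 4 = 28; 28−1 = 27
i=1: 27 = 4·6 + 3 (b=6); 6→7: 4·7 + 3 = 31; 31−1 = 30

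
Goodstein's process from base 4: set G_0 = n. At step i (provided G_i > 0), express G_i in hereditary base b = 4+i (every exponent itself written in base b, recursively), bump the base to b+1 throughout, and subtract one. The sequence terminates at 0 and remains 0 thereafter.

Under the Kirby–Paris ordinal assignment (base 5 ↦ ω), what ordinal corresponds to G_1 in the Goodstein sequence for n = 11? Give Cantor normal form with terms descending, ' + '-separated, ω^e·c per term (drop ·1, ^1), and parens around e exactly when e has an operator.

G_0 = 11. HB_4(11) = 2·4 + 3. Bump = 13. G_1 = 12.
G_1 = 12. HB_5(12) = 2·5 + 2. Bump = 14. G_2 = 13.

ω·2 + 2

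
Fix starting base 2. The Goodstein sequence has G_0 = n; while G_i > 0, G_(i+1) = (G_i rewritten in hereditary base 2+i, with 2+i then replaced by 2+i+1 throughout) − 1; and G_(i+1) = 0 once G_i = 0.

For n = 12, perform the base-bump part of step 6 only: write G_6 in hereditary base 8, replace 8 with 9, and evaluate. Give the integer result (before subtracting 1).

(0) 12|_2 = 2^(2 + 1) + 2^2 ↦ 3^(3 + 1) + 3^3|_3 = 108 ⇒ 107
(1) 107|_3 = 3^(3 + 1) + 2·3^2 + 2·3 + 2 ↦ 4^(4 + 1) + 2·4^2 + 2·4 + 2|_4 = 1066 ⇒ 1065
(2) 1065|_4 = 4^(4 + 1) + 2·4^2 + 2·4 + 1 ↦ 5^(5 + 1) + 2·5^2 + 2·5 + 1|_5 = 15686 ⇒ 15685
(3) 15685|_5 = 5^(5 + 1) + 2·5^2 + 2·5 ↦ 6^(6 + 1) + 2·6^2 + 2·6|_6 = 280020 ⇒ 280019
(4) 280019|_6 = 6^(6 + 1) + 2·6^2 + 6 + 5 ↦ 7^(7 + 1) + 2·7^2 + 7 + 5|_7 = 5764911 ⇒ 5764910
(5) 5764910|_7 = 7^(7 + 1) + 2·7^2 + 7 + 4 ↦ 8^(8 + 1) + 2·8^2 + 8 + 4|_8 = 134217868 ⇒ 134217867
(6) 134217867|_8 = 8^(8 + 1) + 2·8^2 + 8 + 3 ↦ 9^(9 + 1) + 2·9^2 + 9 + 3|_9 = 3486784575 ⇒ 3486784574

3486784575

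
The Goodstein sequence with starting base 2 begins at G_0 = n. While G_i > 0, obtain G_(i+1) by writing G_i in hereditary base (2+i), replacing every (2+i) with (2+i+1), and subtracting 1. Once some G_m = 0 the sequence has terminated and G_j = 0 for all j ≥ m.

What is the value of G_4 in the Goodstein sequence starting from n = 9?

140743

base 2: 9 = 2^(2 + 1) + 1; at 3: 3^(3 + 1) + 1 = 82; next = 81
base 3: 81 = 3^(3 + 1); at 4: 4^(4 + 1) = 1024; next = 1023
base 4: 1023 = 3·4^4 + 3·4^3 + 3·4^2 + 3·4 + 3; at 5: 3·5^5 + 3·5^3 + 3·5^2 + 3·5 + 3 = 9843; next = 9842
base 5: 9842 = 3·5^5 + 3·5^3 + 3·5^2 + 3·5 + 2; at 6: 3·6^6 + 3·6^3 + 3·6^2 + 3·6 + 2 = 140744; next = 140743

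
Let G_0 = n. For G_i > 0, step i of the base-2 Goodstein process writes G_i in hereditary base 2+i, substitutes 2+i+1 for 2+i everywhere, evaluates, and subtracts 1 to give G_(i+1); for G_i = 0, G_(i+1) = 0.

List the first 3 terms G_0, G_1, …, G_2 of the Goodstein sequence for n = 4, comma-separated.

G_0=4  [base 2] 2^2  →[2↦3]→  3^3 = 27  −1 ⇒ G_1=26
G_1=26  [base 3] 2·3^2 + 2·3 + 2  →[3↦4]→  2·4^2 + 2·4 + 2 = 42  −1 ⇒ G_2=41

4, 26, 41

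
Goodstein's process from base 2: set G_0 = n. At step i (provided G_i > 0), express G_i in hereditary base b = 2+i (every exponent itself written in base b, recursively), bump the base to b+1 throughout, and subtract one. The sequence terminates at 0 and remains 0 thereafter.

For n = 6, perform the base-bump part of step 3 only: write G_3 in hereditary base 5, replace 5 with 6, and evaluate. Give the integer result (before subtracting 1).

6 —HB2→ 2^2 + 2 —bump→ 3^3 + 3 = 30 —(−1)→ 29
29 —HB3→ 3^3 + 2 —bump→ 4^4 + 2 = 258 —(−1)→ 257
257 —HB4→ 4^4 + 1 —bump→ 5^5 + 1 = 3126 —(−1)→ 3125
3125 —HB5→ 5^5 —bump→ 6^6 = 46656 —(−1)→ 46655

46656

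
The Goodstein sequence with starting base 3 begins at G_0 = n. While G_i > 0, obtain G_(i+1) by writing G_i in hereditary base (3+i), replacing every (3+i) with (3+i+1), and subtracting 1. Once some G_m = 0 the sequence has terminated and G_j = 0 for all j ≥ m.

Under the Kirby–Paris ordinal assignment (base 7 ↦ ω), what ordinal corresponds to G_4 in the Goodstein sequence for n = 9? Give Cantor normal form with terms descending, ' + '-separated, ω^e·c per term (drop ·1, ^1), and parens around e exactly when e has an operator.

ω·3

[0] 9 ≡ 3^2 (base 3). Lift 4: 16. −1: 15.
[1] 15 ≡ 3·4 + 3 (base 4). Lift 5: 18. −1: 17.
[2] 17 ≡ 3·5 + 2 (base 5). Lift 6: 20. −1: 19.
[3] 19 ≡ 3·6 + 1 (base 6). Lift 7: 22. −1: 21.
[4] 21 ≡ 3·7 (base 7). Lift 8: 24. −1: 23.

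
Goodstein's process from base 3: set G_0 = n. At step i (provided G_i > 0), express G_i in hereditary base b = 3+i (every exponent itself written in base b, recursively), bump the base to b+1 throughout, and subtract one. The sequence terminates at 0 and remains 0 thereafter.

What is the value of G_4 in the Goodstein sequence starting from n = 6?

7

base 3: 6 = 2·3; at 4: 2·4 = 8; next = 7
base 4: 7 = 4 + 3; at 5: 5 + 3 = 8; next = 7
base 5: 7 = 5 + 2; at 6: 6 + 2 = 8; next = 7
base 6: 7 = 6 + 1; at 7: 7 + 1 = 8; next = 7
base 7: 7 = 7; at 8: 8 = 8; next = 7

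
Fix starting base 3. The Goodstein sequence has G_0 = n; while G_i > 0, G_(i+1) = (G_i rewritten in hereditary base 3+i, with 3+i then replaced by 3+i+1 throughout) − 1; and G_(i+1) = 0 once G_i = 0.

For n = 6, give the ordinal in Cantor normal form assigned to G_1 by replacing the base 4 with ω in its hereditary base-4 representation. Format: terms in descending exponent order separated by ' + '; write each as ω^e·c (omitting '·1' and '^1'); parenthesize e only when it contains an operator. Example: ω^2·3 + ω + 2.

step 0: 6 = 2·3; sub 4 for 3: 2·4; = 8; G_1 = 8−1 = 7
step 1: 7 = 4 + 3; sub 5 for 4: 5 + 3; = 8; G_2 = 8−1 = 7

ω + 3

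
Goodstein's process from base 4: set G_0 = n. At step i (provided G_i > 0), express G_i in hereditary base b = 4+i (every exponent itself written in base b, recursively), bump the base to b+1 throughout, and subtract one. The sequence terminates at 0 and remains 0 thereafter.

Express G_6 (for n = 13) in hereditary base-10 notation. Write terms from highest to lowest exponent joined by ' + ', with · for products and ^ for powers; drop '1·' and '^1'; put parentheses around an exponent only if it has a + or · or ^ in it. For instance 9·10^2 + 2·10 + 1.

2·10 + 1

step 0: 13 = 3·4 + 1; sub 5 for 4: 3·5 + 1; = 16; G_1 = 16−1 = 15
step 1: 15 = 3·5; sub 6 for 5: 3·6; = 18; G_2 = 18−1 = 17
step 2: 17 = 2·6 + 5; sub 7 for 6: 2·7 + 5; = 19; G_3 = 19−1 = 18
step 3: 18 = 2·7 + 4; sub 8 for 7: 2·8 + 4; = 20; G_4 = 20−1 = 19
step 4: 19 = 2·8 + 3; sub 9 for 8: 2·9 + 3; = 21; G_5 = 21−1 = 20
step 5: 20 = 2·9 + 2; sub 10 for 9: 2·10 + 2; = 22; G_6 = 22−1 = 21
step 6: 21 = 2·10 + 1; sub 11 for 10: 2·11 + 1; = 23; G_7 = 23−1 = 22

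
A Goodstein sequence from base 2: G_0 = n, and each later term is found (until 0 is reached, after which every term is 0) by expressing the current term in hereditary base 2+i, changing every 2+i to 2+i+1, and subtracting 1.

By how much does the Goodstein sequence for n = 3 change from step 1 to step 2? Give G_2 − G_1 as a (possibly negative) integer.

(0) 3|_2 = 2 + 1 ↦ 3 + 1|_3 = 4 ⇒ 3
(1) 3|_3 = 3 ↦ 4|_4 = 4 ⇒ 3

0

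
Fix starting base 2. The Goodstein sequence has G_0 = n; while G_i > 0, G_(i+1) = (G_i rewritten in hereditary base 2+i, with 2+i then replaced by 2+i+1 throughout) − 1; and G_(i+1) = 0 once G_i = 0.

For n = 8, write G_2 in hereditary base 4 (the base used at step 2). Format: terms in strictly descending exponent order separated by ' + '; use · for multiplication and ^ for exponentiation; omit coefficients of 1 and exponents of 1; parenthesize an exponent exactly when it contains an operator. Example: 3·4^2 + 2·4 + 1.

2·4^4 + 2·4^2 + 2·4 + 1

8 —HB2→ 2^(2 + 1) —bump→ 3^(3 + 1) = 81 —(−1)→ 80
80 —HB3→ 2·3^3 + 2·3^2 + 2·3 + 2 —bump→ 2·4^4 + 2·4^2 + 2·4 + 2 = 554 —(−1)→ 553
553 —HB4→ 2·4^4 + 2·4^2 + 2·4 + 1 —bump→ 2·5^5 + 2·5^2 + 2·5 + 1 = 6311 —(−1)→ 6310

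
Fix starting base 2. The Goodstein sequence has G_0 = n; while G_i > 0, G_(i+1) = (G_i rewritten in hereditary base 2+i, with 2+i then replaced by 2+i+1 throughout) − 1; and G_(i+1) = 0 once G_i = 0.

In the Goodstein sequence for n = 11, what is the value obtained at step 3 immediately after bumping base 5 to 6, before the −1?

11 —HB2→ 2^(2 + 1) + 2 + 1 —bump→ 3^(3 + 1) + 3 + 1 = 85 —(−1)→ 84
84 —HB3→ 3^(3 + 1) + 3 —bump→ 4^(4 + 1) + 4 = 1028 —(−1)→ 1027
1027 —HB4→ 4^(4 + 1) + 3 —bump→ 5^(5 + 1) + 3 = 15628 —(−1)→ 15627
15627 —HB5→ 5^(5 + 1) + 2 —bump→ 6^(6 + 1) + 2 = 279938 —(−1)→ 279937

279938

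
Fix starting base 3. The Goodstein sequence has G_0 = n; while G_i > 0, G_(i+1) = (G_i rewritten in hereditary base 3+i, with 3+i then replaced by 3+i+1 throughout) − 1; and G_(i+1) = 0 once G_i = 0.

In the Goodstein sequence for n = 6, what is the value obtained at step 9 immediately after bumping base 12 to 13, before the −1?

3

[0] 6 ≡ 2·3 (base 3). Lift 4: 8. −1: 7.
[1] 7 ≡ 4 + 3 (base 4). Lift 5: 8. −1: 7.
[2] 7 ≡ 5 + 2 (base 5). Lift 6: 8. −1: 7.
[3] 7 ≡ 6 + 1 (base 6). Lift 7: 8. −1: 7.
[4] 7 ≡ 7 (base 7). Lift 8: 8. −1: 7.
[5] 7 ≡ 7 (base 8). Lift 9: 7. −1: 6.
[6] 6 ≡ 6 (base 9). Lift 10: 6. −1: 5.
[7] 5 ≡ 5 (base 10). Lift 11: 5. −1: 4.
[8] 4 ≡ 4 (base 11). Lift 12: 4. −1: 3.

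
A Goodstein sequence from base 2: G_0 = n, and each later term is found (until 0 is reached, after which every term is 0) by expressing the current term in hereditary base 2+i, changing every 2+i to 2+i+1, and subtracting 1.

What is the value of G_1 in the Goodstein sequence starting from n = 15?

i=0: 15 = 2^(2 + 1) + 2^2 + 2 + 1 (b=2); 2→3: 3^(3 + 1) + 3^3 + 3 + 1 = 112; 112−1 = 111
i=1: 111 = 3^(3 + 1) + 3^3 + 3 (b=3); 3→4: 4^(4 + 1) + 4^4 + 4 = 1284; 1284−1 = 1283

111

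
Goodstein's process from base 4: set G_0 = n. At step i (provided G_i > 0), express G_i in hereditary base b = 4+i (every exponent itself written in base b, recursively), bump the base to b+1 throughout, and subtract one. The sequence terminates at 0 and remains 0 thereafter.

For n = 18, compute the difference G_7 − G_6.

5

base 4: 18 = 4^2 + 2; at 5: 5^2 + 2 = 27; next = 26
base 5: 26 = 5^2 + 1; at 6: 6^2 + 1 = 37; next = 36
base 6: 36 = 6^2; at 7: 7^2 = 49; next = 48
base 7: 48 = 6·7 + 6; at 8: 6·8 + 6 = 54; next = 53
base 8: 53 = 6·8 + 5; at 9: 6·9 + 5 = 59; next = 58
base 9: 58 = 6·9 + 4; at 10: 6·10 + 4 = 64; next = 63
base 10: 63 = 6·10 + 3; at 11: 6·11 + 3 = 69; next = 68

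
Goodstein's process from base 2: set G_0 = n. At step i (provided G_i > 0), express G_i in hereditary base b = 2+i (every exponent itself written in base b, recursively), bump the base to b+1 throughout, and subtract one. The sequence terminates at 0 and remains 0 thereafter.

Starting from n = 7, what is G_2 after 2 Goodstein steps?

259

[0] 7 ≡ 2^2 + 2 + 1 (base 2). Lift 3: 31. −1: 30.
[1] 30 ≡ 3^3 + 3 (base 3). Lift 4: 260. −1: 259.
[2] 259 ≡ 4^4 + 3 (base 4). Lift 5: 3128. −1: 3127.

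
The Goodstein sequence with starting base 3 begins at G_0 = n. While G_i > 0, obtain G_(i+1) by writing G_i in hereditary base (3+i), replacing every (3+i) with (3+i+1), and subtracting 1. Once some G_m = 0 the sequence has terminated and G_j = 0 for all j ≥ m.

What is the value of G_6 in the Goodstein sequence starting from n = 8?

11

step 0: 8 = 2·3 + 2; sub 4 for 3: 2·4 + 2; = 10; G_1 = 10−1 = 9
step 1: 9 = 2·4 + 1; sub 5 for 4: 2·5 + 1; = 11; G_2 = 11−1 = 10
step 2: 10 = 2·5; sub 6 for 5: 2·6; = 12; G_3 = 12−1 = 11
step 3: 11 = 6 + 5; sub 7 for 6: 7 + 5; = 12; G_4 = 12−1 = 11
step 4: 11 = 7 + 4; sub 8 for 7: 8 + 4; = 12; G_5 = 12−1 = 11
step 5: 11 = 8 + 3; sub 9 for 8: 9 + 3; = 12; G_6 = 12−1 = 11
step 6: 11 = 9 + 2; sub 10 for 9: 10 + 2; = 12; G_7 = 12−1 = 11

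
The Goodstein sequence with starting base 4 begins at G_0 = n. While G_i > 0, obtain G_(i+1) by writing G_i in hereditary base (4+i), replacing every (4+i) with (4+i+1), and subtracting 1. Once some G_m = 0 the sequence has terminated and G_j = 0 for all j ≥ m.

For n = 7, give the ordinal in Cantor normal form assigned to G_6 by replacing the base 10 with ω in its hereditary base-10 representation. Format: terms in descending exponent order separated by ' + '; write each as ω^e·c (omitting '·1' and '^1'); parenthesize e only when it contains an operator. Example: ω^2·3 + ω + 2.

5

(0) 7|_4 = 4 + 3 ↦ 5 + 3|_5 = 8 ⇒ 7
(1) 7|_5 = 5 + 2 ↦ 6 + 2|_6 = 8 ⇒ 7
(2) 7|_6 = 6 + 1 ↦ 7 + 1|_7 = 8 ⇒ 7
(3) 7|_7 = 7 ↦ 8|_8 = 8 ⇒ 7
(4) 7|_8 = 7 ↦ 7|_9 = 7 ⇒ 6
(5) 6|_9 = 6 ↦ 6|_10 = 6 ⇒ 5
(6) 5|_10 = 5 ↦ 5|_11 = 5 ⇒ 4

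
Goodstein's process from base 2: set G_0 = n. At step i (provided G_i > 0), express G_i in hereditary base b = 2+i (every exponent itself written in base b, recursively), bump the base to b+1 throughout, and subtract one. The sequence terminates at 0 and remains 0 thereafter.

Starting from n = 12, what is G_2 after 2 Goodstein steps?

i=0: 12 = 2^(2 + 1) + 2^2 (b=2); 2→3: 3^(3 + 1) + 3^3 = 108; 108−1 = 107
i=1: 107 = 3^(3 + 1) + 2·3^2 + 2·3 + 2 (b=3); 3→4: 4^(4 + 1) + 2·4^2 + 2·4 + 2 = 1066; 1066−1 = 1065
i=2: 1065 = 4^(4 + 1) + 2·4^2 + 2·4 + 1 (b=4); 4→5: 5^(5 + 1) + 2·5^2 + 2·5 + 1 = 15686; 15686−1 = 15685

1065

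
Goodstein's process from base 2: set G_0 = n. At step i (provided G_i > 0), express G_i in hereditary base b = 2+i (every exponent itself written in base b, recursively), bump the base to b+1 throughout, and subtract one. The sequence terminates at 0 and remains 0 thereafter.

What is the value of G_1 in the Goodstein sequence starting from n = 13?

G_0 = 13. HB_2(13) = 2^(2 + 1) + 2^2 + 1. Bump = 109. G_1 = 108.
G_1 = 108. HB_3(108) = 3^(3 + 1) + 3^3. Bump = 1280. G_2 = 1279.

108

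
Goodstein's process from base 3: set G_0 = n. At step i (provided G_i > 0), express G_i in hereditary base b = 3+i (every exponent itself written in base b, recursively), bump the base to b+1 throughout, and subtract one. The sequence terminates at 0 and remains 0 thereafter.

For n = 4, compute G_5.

1

G_0 = 4. HB_3(4) = 3 + 1. Bump = 5. G_1 = 4.
G_1 = 4. HB_4(4) = 4. Bump = 5. G_2 = 4.
G_2 = 4. HB_5(4) = 4. Bump = 4. G_3 = 3.
G_3 = 3. HB_6(3) = 3. Bump = 3. G_4 = 2.
G_4 = 2. HB_7(2) = 2. Bump = 2. G_5 = 1.
G_5 = 1. HB_8(1) = 1. Bump = 1. G_6 = 0.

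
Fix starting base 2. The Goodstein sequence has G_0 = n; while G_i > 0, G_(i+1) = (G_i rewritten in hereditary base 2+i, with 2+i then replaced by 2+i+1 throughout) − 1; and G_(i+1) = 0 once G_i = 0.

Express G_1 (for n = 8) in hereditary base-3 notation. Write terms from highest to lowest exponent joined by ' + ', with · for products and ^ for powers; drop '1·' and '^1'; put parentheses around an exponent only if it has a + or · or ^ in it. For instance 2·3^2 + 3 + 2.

2·3^3 + 2·3^2 + 2·3 + 2

G_0=8  [base 2] 2^(2 + 1)  →[2↦3]→  3^(3 + 1) = 81  −1 ⇒ G_1=80
G_1=80  [base 3] 2·3^3 + 2·3^2 + 2·3 + 2  →[3↦4]→  2·4^4 + 2·4^2 + 2·4 + 2 = 554  −1 ⇒ G_2=553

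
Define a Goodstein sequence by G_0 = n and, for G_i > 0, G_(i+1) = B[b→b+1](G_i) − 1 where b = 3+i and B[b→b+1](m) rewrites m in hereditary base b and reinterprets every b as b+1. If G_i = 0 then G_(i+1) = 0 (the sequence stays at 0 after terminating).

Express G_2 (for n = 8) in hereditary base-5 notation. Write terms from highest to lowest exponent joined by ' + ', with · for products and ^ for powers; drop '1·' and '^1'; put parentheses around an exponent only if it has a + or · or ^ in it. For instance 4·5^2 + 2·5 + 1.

2·5

i=0: 8 = 2·3 + 2 (b=3); 3→4: 2·4 + 2 = 10; 10−1 = 9
i=1: 9 = 2·4 + 1 (b=4); 4→5: 2·5 + 1 = 11; 11−1 = 10
i=2: 10 = 2·5 (b=5); 5→6: 2·6 = 12; 12−1 = 11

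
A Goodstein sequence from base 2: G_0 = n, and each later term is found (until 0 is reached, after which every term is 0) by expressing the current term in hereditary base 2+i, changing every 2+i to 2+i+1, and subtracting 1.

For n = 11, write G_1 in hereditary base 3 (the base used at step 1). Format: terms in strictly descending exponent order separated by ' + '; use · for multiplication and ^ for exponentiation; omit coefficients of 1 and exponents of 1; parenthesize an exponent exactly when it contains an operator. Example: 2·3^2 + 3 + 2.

11 —HB2→ 2^(2 + 1) + 2 + 1 —bump→ 3^(3 + 1) + 3 + 1 = 85 —(−1)→ 84
84 —HB3→ 3^(3 + 1) + 3 —bump→ 4^(4 + 1) + 4 = 1028 —(−1)→ 1027

3^(3 + 1) + 3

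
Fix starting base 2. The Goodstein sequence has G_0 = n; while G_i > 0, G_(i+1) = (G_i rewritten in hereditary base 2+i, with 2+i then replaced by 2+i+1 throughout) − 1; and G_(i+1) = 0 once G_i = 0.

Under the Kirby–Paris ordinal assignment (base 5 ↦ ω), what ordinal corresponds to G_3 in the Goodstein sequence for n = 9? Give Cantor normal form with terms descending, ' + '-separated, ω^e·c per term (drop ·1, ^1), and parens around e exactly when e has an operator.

ω^ω·3 + ω^3·3 + ω^2·3 + ω·3 + 2

[0] 9 ≡ 2^(2 + 1) + 1 (base 2). Lift 3: 82. −1: 81.
[1] 81 ≡ 3^(3 + 1) (base 3). Lift 4: 1024. −1: 1023.
[2] 1023 ≡ 3·4^4 + 3·4^3 + 3·4^2 + 3·4 + 3 (base 4). Lift 5: 9843. −1: 9842.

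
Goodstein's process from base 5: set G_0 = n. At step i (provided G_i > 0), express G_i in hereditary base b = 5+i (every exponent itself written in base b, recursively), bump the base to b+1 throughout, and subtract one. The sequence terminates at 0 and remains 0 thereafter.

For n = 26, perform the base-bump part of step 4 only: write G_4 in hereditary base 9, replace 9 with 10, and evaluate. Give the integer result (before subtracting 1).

[0] 26 ≡ 5^2 + 1 (base 5). Lift 6: 37. −1: 36.
[1] 36 ≡ 6^2 (base 6). Lift 7: 49. −1: 48.
[2] 48 ≡ 6·7 + 6 (base 7). Lift 8: 54. −1: 53.
[3] 53 ≡ 6·8 + 5 (base 8). Lift 9: 59. −1: 58.

64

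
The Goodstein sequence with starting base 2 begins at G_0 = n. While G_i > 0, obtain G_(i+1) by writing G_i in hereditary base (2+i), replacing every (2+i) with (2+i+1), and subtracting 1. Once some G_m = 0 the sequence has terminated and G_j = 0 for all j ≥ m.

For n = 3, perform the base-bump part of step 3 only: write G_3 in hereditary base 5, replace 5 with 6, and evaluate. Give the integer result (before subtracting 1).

2

G_0 = 3. HB_2(3) = 2 + 1. Bump = 4. G_1 = 3.
G_1 = 3. HB_3(3) = 3. Bump = 4. G_2 = 3.
G_2 = 3. HB_4(3) = 3. Bump = 3. G_3 = 2.
G_3 = 2. HB_5(2) = 2. Bump = 2. G_4 = 1.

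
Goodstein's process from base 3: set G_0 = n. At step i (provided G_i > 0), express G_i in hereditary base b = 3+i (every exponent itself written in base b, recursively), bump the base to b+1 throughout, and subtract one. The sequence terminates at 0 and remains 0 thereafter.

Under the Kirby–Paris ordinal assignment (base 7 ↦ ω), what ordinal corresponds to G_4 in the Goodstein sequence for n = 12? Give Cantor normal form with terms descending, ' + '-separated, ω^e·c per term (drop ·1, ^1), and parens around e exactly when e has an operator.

ω^2

12 —HB3→ 3^2 + 3 —bump→ 4^2 + 4 = 20 —(−1)→ 19
19 —HB4→ 4^2 + 3 —bump→ 5^2 + 3 = 28 —(−1)→ 27
27 —HB5→ 5^2 + 2 —bump→ 6^2 + 2 = 38 —(−1)→ 37
37 —HB6→ 6^2 + 1 —bump→ 7^2 + 1 = 50 —(−1)→ 49
49 —HB7→ 7^2 —bump→ 8^2 = 64 —(−1)→ 63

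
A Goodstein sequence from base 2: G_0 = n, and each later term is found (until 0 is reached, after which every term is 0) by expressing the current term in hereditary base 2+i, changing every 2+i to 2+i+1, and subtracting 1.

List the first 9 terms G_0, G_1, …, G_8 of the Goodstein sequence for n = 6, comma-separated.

6, 29, 257, 3125, 46655, 98039, 187243, 332147, 555551

(0) 6|_2 = 2^2 + 2 ↦ 3^3 + 3|_3 = 30 ⇒ 29
(1) 29|_3 = 3^3 + 2 ↦ 4^4 + 2|_4 = 258 ⇒ 257
(2) 257|_4 = 4^4 + 1 ↦ 5^5 + 1|_5 = 3126 ⇒ 3125
(3) 3125|_5 = 5^5 ↦ 6^6|_6 = 46656 ⇒ 46655
(4) 46655|_6 = 5·6^5 + 5·6^4 + 5·6^3 + 5·6^2 + 5·6 + 5 ↦ 5·7^5 + 5·7^4 + 5·7^3 + 5·7^2 + 5·7 + 5|_7 = 98040 ⇒ 98039
(5) 98039|_7 = 5·7^5 + 5·7^4 + 5·7^3 + 5·7^2 + 5·7 + 4 ↦ 5·8^5 + 5·8^4 + 5·8^3 + 5·8^2 + 5·8 + 4|_8 = 187244 ⇒ 187243
(6) 187243|_8 = 5·8^5 + 5·8^4 + 5·8^3 + 5·8^2 + 5·8 + 3 ↦ 5·9^5 + 5·9^4 + 5·9^3 + 5·9^2 + 5·9 + 3|_9 = 332148 ⇒ 332147
(7) 332147|_9 = 5·9^5 + 5·9^4 + 5·9^3 + 5·9^2 + 5·9 + 2 ↦ 5·10^5 + 5·10^4 + 5·10^3 + 5·10^2 + 5·10 + 2|_10 = 555552 ⇒ 555551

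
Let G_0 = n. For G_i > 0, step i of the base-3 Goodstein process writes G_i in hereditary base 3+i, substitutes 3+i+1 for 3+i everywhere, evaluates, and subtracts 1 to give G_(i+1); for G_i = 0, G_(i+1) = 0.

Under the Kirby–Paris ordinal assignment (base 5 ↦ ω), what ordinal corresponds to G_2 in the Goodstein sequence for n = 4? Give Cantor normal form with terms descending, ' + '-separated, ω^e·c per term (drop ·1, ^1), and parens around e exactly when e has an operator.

4

step 0: 4 = 3 + 1; sub 4 for 3: 4 + 1; = 5; G_1 = 5−1 = 4
step 1: 4 = 4; sub 5 for 4: 5; = 5; G_2 = 5−1 = 4
step 2: 4 = 4; sub 6 for 5: 4; = 4; G_3 = 4−1 = 3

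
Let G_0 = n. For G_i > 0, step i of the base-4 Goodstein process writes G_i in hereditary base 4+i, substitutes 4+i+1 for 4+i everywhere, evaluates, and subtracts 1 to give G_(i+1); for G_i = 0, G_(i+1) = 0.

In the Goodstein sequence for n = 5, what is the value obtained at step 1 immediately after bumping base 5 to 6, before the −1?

G_0=5  [base 4] 4 + 1  →[4↦5]→  5 + 1 = 6  −1 ⇒ G_1=5
G_1=5  [base 5] 5  →[5↦6]→  6 = 6  −1 ⇒ G_2=5

6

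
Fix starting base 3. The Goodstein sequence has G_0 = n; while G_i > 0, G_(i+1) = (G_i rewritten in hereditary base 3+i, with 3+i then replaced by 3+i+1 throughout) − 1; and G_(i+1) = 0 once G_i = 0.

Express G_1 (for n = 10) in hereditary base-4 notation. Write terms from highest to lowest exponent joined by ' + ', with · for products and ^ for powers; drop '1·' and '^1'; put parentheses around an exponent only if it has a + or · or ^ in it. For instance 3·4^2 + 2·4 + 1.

4^2

base 3: 10 = 3^2 + 1; at 4: 4^2 + 1 = 17; next = 16
base 4: 16 = 4^2; at 5: 5^2 = 25; next = 24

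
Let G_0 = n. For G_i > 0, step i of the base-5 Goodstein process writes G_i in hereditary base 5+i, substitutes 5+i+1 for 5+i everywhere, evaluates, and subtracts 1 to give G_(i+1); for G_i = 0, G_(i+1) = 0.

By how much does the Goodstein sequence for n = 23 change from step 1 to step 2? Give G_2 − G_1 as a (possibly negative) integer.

3

i=0: 23 = 4·5 + 3 (b=5); 5→6: 4·6 + 3 = 27; 27−1 = 26
i=1: 26 = 4·6 + 2 (b=6); 6→7: 4·7 + 2 = 30; 30−1 = 29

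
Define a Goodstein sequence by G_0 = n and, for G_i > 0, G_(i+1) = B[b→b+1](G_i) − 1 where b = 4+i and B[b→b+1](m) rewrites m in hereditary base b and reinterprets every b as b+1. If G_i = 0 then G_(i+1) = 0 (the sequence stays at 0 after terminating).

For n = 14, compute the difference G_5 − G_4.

G_0 = 14. HB_4(14) = 3·4 + 2. Bump = 17. G_1 = 16.
G_1 = 16. HB_5(16) = 3·5 + 1. Bump = 19. G_2 = 18.
G_2 = 18. HB_6(18) = 3·6. Bump = 21. G_3 = 20.
G_3 = 20. HB_7(20) = 2·7 + 6. Bump = 22. G_4 = 21.
G_4 = 21. HB_8(21) = 2·8 + 5. Bump = 23. G_5 = 22.

1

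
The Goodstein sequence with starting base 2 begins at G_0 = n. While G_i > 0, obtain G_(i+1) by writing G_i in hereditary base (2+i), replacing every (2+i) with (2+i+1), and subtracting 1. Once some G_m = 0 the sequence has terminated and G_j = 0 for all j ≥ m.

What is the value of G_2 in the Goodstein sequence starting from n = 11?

G_0 = 11. HB_2(11) = 2^(2 + 1) + 2 + 1. Bump = 85. G_1 = 84.
G_1 = 84. HB_3(84) = 3^(3 + 1) + 3. Bump = 1028. G_2 = 1027.

1027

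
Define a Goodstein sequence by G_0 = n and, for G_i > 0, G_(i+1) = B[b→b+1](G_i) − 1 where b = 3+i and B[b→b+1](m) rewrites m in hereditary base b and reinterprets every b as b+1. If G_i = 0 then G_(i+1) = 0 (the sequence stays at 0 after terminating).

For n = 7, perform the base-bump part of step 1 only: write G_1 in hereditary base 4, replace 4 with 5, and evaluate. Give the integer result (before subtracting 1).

10

G_0 = 7. HB_3(7) = 2·3 + 1. Bump = 9. G_1 = 8.
G_1 = 8. HB_4(8) = 2·4. Bump = 10. G_2 = 9.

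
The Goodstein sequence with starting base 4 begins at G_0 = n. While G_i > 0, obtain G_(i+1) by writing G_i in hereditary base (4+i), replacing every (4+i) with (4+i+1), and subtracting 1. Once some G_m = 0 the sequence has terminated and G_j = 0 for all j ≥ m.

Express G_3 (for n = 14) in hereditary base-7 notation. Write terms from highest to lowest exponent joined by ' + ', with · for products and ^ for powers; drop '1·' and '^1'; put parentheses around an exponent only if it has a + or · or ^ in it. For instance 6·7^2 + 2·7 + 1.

[0] 14 ≡ 3·4 + 2 (base 4). Lift 5: 17. −1: 16.
[1] 16 ≡ 3·5 + 1 (base 5). Lift 6: 19. −1: 18.
[2] 18 ≡ 3·6 (base 6). Lift 7: 21. −1: 20.
[3] 20 ≡ 2·7 + 6 (base 7). Lift 8: 22. −1: 21.

2·7 + 6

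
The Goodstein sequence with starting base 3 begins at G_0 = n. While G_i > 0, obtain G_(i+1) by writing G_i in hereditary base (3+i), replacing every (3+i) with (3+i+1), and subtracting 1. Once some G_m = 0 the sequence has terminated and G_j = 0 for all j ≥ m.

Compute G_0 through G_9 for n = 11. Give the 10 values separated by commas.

11, 17, 25, 35, 39, 43, 47, 51, 55, 59

step 0: 11 = 3^2 + 2; sub 4 for 3: 4^2 + 2; = 18; G_1 = 18−1 = 17
step 1: 17 = 4^2 + 1; sub 5 for 4: 5^2 + 1; = 26; G_2 = 26−1 = 25
step 2: 25 = 5^2; sub 6 for 5: 6^2; = 36; G_3 = 36−1 = 35
step 3: 35 = 5·6 + 5; sub 7 for 6: 5·7 + 5; = 40; G_4 = 40−1 = 39
step 4: 39 = 5·7 + 4; sub 8 for 7: 5·8 + 4; = 44; G_5 = 44−1 = 43
step 5: 43 = 5·8 + 3; sub 9 for 8: 5·9 + 3; = 48; G_6 = 48−1 = 47
step 6: 47 = 5·9 + 2; sub 10 for 9: 5·10 + 2; = 52; G_7 = 52−1 = 51
step 7: 51 = 5·10 + 1; sub 11 for 10: 5·11 + 1; = 56; G_8 = 56−1 = 55
step 8: 55 = 5·11; sub 12 for 11: 5·12; = 60; G_9 = 60−1 = 59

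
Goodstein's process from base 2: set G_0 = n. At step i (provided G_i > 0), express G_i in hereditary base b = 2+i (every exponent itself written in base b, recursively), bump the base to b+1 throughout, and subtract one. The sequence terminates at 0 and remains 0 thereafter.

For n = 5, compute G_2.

step 0: 5 = 2^2 + 1; sub 3 for 2: 3^3 + 1; = 28; G_1 = 28−1 = 27
step 1: 27 = 3^3; sub 4 for 3: 4^4; = 256; G_2 = 256−1 = 255
step 2: 255 = 3·4^3 + 3·4^2 + 3·4 + 3; sub 5 for 4: 3·5^3 + 3·5^2 + 3·5 + 3; = 468; G_3 = 468−1 = 467

255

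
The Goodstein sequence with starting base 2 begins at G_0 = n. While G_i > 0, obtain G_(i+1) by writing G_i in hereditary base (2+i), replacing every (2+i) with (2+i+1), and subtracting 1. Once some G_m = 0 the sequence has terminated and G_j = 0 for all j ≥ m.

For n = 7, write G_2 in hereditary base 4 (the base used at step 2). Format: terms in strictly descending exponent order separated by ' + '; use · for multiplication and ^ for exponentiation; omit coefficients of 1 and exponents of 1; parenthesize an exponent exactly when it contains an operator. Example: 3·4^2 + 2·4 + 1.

4^4 + 3

(0) 7|_2 = 2^2 + 2 + 1 ↦ 3^3 + 3 + 1|_3 = 31 ⇒ 30
(1) 30|_3 = 3^3 + 3 ↦ 4^4 + 4|_4 = 260 ⇒ 259
(2) 259|_4 = 4^4 + 3 ↦ 5^5 + 3|_5 = 3128 ⇒ 3127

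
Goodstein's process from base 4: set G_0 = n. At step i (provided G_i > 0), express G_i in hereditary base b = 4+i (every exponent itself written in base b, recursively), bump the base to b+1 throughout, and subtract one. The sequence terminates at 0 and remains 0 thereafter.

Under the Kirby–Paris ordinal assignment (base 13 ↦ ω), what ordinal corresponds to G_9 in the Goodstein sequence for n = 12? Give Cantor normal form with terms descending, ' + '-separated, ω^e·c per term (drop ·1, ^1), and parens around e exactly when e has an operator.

base 4: 12 = 3·4; at 5: 3·5 = 15; next = 14
base 5: 14 = 2·5 + 4; at 6: 2·6 + 4 = 16; next = 15
base 6: 15 = 2·6 + 3; at 7: 2·7 + 3 = 17; next = 16
base 7: 16 = 2·7 + 2; at 8: 2·8 + 2 = 18; next = 17
base 8: 17 = 2·8 + 1; at 9: 2·9 + 1 = 19; next = 18
base 9: 18 = 2·9; at 10: 2·10 = 20; next = 19
base 10: 19 = 10 + 9; at 11: 11 + 9 = 20; next = 19
base 11: 19 = 11 + 8; at 12: 12 + 8 = 20; next = 19
base 12: 19 = 12 + 7; at 13: 13 + 7 = 20; next = 19

ω + 6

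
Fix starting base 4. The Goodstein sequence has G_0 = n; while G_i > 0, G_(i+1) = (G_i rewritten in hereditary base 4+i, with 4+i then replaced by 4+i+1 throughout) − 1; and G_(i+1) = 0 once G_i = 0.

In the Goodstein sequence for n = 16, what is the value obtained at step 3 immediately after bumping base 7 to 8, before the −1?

16 —HB4→ 4^2 —bump→ 5^2 = 25 —(−1)→ 24
24 —HB5→ 4·5 + 4 —bump→ 4·6 + 4 = 28 —(−1)→ 27
27 —HB6→ 4·6 + 3 —bump→ 4·7 + 3 = 31 —(−1)→ 30

34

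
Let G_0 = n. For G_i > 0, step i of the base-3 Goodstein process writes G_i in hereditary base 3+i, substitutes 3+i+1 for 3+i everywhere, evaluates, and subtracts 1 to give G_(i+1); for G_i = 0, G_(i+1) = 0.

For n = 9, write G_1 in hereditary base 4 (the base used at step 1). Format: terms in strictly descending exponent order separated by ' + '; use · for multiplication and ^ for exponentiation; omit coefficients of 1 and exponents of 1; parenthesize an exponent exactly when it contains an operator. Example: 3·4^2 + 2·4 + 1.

i=0: 9 = 3^2 (b=3); 3→4: 4^2 = 16; 16−1 = 15
i=1: 15 = 3·4 + 3 (b=4); 4→5: 3·5 + 3 = 18; 18−1 = 17

3·4 + 3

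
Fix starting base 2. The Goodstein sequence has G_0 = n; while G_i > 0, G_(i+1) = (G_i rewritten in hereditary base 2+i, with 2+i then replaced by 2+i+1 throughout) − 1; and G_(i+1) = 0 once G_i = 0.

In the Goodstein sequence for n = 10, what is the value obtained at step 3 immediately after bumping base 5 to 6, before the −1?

279936

base 2: 10 = 2^(2 + 1) + 2; at 3: 3^(3 + 1) + 3 = 84; next = 83
base 3: 83 = 3^(3 + 1) + 2; at 4: 4^(4 + 1) + 2 = 1026; next = 1025
base 4: 1025 = 4^(4 + 1) + 1; at 5: 5^(5 + 1) + 1 = 15626; next = 15625
base 5: 15625 = 5^(5 + 1); at 6: 6^(6 + 1) = 279936; next = 279935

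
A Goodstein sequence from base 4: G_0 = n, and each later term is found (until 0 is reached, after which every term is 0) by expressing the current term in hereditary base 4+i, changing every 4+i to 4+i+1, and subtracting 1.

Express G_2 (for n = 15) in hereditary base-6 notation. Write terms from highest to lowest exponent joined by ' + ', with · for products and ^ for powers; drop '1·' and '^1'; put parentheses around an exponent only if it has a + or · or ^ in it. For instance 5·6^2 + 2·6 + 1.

base 4: 15 = 3·4 + 3; at 5: 3·5 + 3 = 18; next = 17
base 5: 17 = 3·5 + 2; at 6: 3·6 + 2 = 20; next = 19
base 6: 19 = 3·6 + 1; at 7: 3·7 + 1 = 22; next = 21

3·6 + 1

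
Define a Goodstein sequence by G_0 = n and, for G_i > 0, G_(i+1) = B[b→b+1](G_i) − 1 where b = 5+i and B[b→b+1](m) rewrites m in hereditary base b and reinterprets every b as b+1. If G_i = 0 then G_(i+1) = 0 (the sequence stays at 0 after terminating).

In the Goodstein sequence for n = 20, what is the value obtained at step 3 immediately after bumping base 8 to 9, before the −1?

30

(0) 20|_5 = 4·5 ↦ 4·6|_6 = 24 ⇒ 23
(1) 23|_6 = 3·6 + 5 ↦ 3·7 + 5|_7 = 26 ⇒ 25
(2) 25|_7 = 3·7 + 4 ↦ 3·8 + 4|_8 = 28 ⇒ 27
(3) 27|_8 = 3·8 + 3 ↦ 3·9 + 3|_9 = 30 ⇒ 29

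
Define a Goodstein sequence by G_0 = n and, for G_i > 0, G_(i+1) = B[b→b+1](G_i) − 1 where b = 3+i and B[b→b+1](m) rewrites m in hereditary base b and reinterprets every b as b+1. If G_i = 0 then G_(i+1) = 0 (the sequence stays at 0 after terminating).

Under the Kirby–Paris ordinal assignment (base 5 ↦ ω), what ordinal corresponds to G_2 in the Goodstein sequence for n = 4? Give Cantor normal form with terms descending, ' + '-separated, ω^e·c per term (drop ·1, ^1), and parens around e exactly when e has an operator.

G_0 = 4. HB_3(4) = 3 + 1. Bump = 5. G_1 = 4.
G_1 = 4. HB_4(4) = 4. Bump = 5. G_2 = 4.
G_2 = 4. HB_5(4) = 4. Bump = 4. G_3 = 3.

4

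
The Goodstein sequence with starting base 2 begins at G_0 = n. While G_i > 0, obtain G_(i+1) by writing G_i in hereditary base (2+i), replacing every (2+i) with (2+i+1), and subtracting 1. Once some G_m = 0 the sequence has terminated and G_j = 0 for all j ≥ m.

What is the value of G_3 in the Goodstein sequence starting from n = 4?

4 —HB2→ 2^2 —bump→ 3^3 = 27 —(−1)→ 26
26 —HB3→ 2·3^2 + 2·3 + 2 —bump→ 2·4^2 + 2·4 + 2 = 42 —(−1)→ 41
41 —HB4→ 2·4^2 + 2·4 + 1 —bump→ 2·5^2 + 2·5 + 1 = 61 —(−1)→ 60

60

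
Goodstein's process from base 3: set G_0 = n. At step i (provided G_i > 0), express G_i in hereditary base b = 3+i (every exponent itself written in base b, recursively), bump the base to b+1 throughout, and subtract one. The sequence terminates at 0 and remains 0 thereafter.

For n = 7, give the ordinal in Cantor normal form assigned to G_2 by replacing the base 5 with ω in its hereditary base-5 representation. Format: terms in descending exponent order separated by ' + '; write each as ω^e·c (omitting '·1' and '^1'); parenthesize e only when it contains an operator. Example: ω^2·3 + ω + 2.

i=0: 7 = 2·3 + 1 (b=3); 3→4: 2·4 + 1 = 9; 9−1 = 8
i=1: 8 = 2·4 (b=4); 4→5: 2·5 = 10; 10−1 = 9
i=2: 9 = 5 + 4 (b=5); 5→6: 6 + 4 = 10; 10−1 = 9

ω + 4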